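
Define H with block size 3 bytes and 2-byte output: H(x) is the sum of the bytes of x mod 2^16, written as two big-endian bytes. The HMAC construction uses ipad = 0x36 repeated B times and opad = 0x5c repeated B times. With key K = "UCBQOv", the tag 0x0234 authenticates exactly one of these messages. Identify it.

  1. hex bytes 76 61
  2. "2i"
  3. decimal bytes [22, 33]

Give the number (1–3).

2

Key "UCBQOv" = 55 43 42 51 4f 76 is 6 bytes > B = 3, so hash it first: H(key) = 01 f0, then zero-pad to 3 bytes: K' = 01 f0 00.
K' ⊕ ipad = 37 c6 36; K' ⊕ opad = 5d ac 5c.
m1: inner = H(37 c6 36 76 61) = 02 0a; tag = H(5d ac 5c 02 0a) = 0171
m2: inner = H(37 c6 36 32 69) = 01 ce; tag = H(5d ac 5c 01 ce) = 0234 ← matches
m3: inner = H(37 c6 36 16 21) = 01 6a; tag = H(5d ac 5c 01 6a) = 01d0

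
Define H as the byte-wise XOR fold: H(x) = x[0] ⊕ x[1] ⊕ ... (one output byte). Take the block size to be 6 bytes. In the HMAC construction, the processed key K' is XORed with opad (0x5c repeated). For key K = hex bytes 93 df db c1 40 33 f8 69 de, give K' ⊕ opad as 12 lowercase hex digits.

365c5c5c5c5c

Key hex bytes 93 df db c1 40 33 f8 69 de is 9 bytes > B = 6, so hash it first: H(key) = 6a, then zero-pad to 6 bytes: K' = 6a 00 00 00 00 00.
XOR each byte with 0x5c: 6a⊕5c=36, 00⊕5c=5c, 00⊕5c=5c, 00⊕5c=5c, 00⊕5c=5c, 00⊕5c=5c.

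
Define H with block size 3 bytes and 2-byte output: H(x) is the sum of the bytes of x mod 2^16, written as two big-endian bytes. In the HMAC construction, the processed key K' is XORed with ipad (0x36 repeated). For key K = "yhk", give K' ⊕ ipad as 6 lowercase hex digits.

4f5e5d

Key "yhk" = 79 68 6b is exactly B = 3 bytes: K' = 79 68 6b.
XOR each byte with 0x36: 79⊕36=4f, 68⊕36=5e, 6b⊕36=5d.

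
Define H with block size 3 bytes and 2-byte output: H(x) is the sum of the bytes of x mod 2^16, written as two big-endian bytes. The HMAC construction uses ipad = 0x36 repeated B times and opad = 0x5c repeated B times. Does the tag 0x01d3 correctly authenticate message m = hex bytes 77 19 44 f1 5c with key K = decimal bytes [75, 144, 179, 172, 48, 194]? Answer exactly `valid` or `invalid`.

valid

Key decimal bytes [75, 144, 179, 172, 48, 194] = 4b 90 b3 ac 30 c2 is 6 bytes > B = 3, so hash it first: H(key) = 03 2c, then zero-pad to 3 bytes: K' = 03 2c 00.
K' ⊕ ipad = 35 1a 36; K' ⊕ opad = 5f 70 5c.
Inner hash: sum = 53+26+54+119+25+68+241+92 = 678 → 02 a6.
Outer hash (recomputed tag): sum = 95+112+92+2+166 = 467 → 01 d3.
Recomputed tag = 01d3; claimed = 01d3 → match.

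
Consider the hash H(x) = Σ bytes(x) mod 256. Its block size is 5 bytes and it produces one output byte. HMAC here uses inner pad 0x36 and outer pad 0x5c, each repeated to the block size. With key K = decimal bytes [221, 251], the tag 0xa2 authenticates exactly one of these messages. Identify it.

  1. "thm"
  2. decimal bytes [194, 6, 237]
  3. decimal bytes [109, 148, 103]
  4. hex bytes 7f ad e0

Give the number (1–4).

Key decimal bytes [221, 251] = dd fb is 2 bytes ≤ B = 5; zero-pad to 5 bytes: K' = dd fb 00 00 00.
K' ⊕ ipad = eb cd 36 36 36; K' ⊕ opad = 81 a7 5c 5c 5c.
m1: inner = H(eb cd 36 36 36 74 68 6d) = a3; tag = H(81 a7 5c 5c 5c a3) = df
m2: inner = H(eb cd 36 36 36 c2 06 ed) = 0f; tag = H(81 a7 5c 5c 5c 0f) = 4b
m3: inner = H(eb cd 36 36 36 6d 94 67) = c2; tag = H(81 a7 5c 5c 5c c2) = fe
m4: inner = H(eb cd 36 36 36 7f ad e0) = 66; tag = H(81 a7 5c 5c 5c 66) = a2 ← matches

4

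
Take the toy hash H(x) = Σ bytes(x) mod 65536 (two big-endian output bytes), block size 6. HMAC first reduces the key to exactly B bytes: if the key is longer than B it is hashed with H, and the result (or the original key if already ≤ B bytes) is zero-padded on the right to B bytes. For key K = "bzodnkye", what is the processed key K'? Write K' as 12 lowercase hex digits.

036600000000

|K| = 8 > B = 6, so first hash the key.
H(K): sum = 98+122+111+100+110+107+121+101 = 870 → 03 66.
Zero-pad H(K) = 03 66 to 6 bytes: K' = 03 66 00 00 00 00.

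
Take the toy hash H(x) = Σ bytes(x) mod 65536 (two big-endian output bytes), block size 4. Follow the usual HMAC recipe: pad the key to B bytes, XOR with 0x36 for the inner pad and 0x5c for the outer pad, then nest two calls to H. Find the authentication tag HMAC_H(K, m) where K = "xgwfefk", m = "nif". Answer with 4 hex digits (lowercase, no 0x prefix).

Key "xgwfefk" = 78 67 77 66 65 66 6b is 7 bytes > B = 4, so hash it first: H(key) = 02 f2, then zero-pad to 4 bytes: K' = 02 f2 00 00.
K' ⊕ ipad = 34 c4 36 36.  K' ⊕ opad = 5e ae 5c 5c.
Inner input = (K'⊕ipad) ∥ m = 34 c4 36 36 ∥ 6e 69 66.
Inner hash: sum = 52+196+54+54+110+105+102 = 673 → 02 a1.
Outer input = (K'⊕opad) ∥ inner = 5e ae 5c 5c ∥ 02 a1.
Outer hash (tag): sum = 94+174+92+92+2+161 = 615 → 02 67.

0267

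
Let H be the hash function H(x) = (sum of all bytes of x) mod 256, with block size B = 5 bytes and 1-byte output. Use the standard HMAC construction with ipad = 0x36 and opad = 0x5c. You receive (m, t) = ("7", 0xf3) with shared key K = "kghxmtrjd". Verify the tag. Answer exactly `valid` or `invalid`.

Key "kghxmtrjd" = 6b 67 68 78 6d 74 72 6a 64 is 9 bytes > B = 5, so hash it first: H(key) = d3, then zero-pad to 5 bytes: K' = d3 00 00 00 00.
K' ⊕ ipad = e5 36 36 36 36; K' ⊕ opad = 8f 5c 5c 5c 5c.
Inner hash: sum = 229+54+54+54+54+55 = 500; mod 256 = 244 → f4.
Outer hash (recomputed tag): sum = 143+92+92+92+92+244 = 755; mod 256 = 243 → f3.
Recomputed tag = f3; claimed = f3 → match.

valid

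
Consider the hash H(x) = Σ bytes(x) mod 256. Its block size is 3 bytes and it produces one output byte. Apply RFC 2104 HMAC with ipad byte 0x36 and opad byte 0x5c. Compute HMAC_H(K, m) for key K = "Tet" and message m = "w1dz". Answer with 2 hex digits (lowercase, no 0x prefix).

e6

Key "Tet" = 54 65 74 is exactly B = 3 bytes: K' = 54 65 74.
K' ⊕ ipad = 62 53 42.  K' ⊕ opad = 08 39 28.
Inner input = (K'⊕ipad) ∥ m = 62 53 42 ∥ 77 31 64 7a.
Inner hash: sum = 98+83+66+119+49+100+122 = 637; mod 256 = 125 → 7d.
Outer input = (K'⊕opad) ∥ inner = 08 39 28 ∥ 7d.
Outer hash (tag): sum = 8+57+40+125 = 230 → e6.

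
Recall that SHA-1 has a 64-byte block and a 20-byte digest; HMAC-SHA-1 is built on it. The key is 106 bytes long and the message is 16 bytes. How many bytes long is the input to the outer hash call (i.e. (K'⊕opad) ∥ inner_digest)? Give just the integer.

Key is 106 > 64 bytes, so it is hashed to 20 bytes then zero-padded to 64: |K'| = 64.
Outer input = (K'⊕opad) ∥ H(inner) → 64 + 20 = 84 bytes.

84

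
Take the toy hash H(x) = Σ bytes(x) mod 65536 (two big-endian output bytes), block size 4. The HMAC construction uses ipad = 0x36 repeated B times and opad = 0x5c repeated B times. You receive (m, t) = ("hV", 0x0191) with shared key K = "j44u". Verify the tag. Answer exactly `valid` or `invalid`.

valid

Key "j44u" = 6a 34 34 75 is exactly B = 4 bytes: K' = 6a 34 34 75.
K' ⊕ ipad = 5c 02 02 43; K' ⊕ opad = 36 68 68 29.
Inner hash: sum = 92+2+2+67+104+86 = 353 → 01 61.
Outer hash (recomputed tag): sum = 54+104+104+41+1+97 = 401 → 01 91.
Recomputed tag = 0191; claimed = 0191 → match.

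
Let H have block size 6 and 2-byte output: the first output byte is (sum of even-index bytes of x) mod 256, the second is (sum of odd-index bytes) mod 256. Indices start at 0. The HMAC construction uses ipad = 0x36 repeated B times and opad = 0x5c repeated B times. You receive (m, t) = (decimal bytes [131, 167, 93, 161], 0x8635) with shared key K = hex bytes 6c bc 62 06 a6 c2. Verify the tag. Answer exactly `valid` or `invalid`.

Key hex bytes 6c bc 62 06 a6 c2 is exactly B = 6 bytes: K' = 6c bc 62 06 a6 c2.
K' ⊕ ipad = 5a 8a 54 30 90 f4; K' ⊕ opad = 30 e0 3e 5a fa 9e.
Inner hash: even-index sum = 542 mod 256 = 30; odd-index sum = 758 mod 256 = 246 → 1e f6.
Outer hash (recomputed tag): even-index sum = 390 mod 256 = 134; odd-index sum = 718 mod 256 = 206 → 86 ce.
Recomputed tag = 86ce; claimed = 8635 → mismatch.

invalid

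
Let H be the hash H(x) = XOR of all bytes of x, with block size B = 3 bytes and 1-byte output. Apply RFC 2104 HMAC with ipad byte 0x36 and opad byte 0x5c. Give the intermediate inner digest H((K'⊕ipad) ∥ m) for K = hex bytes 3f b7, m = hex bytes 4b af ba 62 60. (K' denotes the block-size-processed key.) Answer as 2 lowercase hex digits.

Key hex bytes 3f b7 is 2 bytes ≤ B = 3; zero-pad to 3 bytes: K' = 3f b7 00.
K' ⊕ ipad = 09 81 36.
Inner input = 09 81 36 ∥ 4b af ba 62 60.
Inner hash: XOR 09⊕81⊕36⊕4b⊕af⊕ba⊕62⊕60 = e2.

e2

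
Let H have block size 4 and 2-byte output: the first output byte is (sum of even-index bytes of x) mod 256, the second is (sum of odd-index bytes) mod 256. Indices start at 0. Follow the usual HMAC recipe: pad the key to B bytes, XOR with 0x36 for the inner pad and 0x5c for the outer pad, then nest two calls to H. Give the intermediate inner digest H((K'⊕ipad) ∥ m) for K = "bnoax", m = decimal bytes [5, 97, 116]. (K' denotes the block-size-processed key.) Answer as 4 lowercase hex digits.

2e90

Key "bnoax" = 62 6e 6f 61 78 is 5 bytes > B = 4, so hash it first: H(key) = 49 cf, then zero-pad to 4 bytes: K' = 49 cf 00 00.
K' ⊕ ipad = 7f f9 36 36.
Inner input = 7f f9 36 36 ∥ 05 61 74.
Inner hash: even-index sum = 302 mod 256 = 46; odd-index sum = 400 mod 256 = 144 → 2e 90.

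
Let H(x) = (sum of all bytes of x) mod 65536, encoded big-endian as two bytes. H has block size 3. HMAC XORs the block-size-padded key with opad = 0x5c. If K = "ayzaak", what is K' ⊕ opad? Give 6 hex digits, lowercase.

5edd5c

Key "ayzaak" = 61 79 7a 61 61 6b is 6 bytes > B = 3, so hash it first: H(key) = 02 81, then zero-pad to 3 bytes: K' = 02 81 00.
XOR each byte with 0x5c: 02⊕5c=5e, 81⊕5c=dd, 00⊕5c=5c.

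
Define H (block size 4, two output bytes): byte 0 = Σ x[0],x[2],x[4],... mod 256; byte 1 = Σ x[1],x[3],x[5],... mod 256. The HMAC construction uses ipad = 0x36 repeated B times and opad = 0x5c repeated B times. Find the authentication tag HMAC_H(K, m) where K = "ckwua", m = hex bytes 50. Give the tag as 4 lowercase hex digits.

5624

Key "ckwua" = 63 6b 77 75 61 is 5 bytes > B = 4, so hash it first: H(key) = 3b e0, then zero-pad to 4 bytes: K' = 3b e0 00 00.
K' ⊕ ipad = 0d d6 36 36.  K' ⊕ opad = 67 bc 5c 5c.
Inner input = (K'⊕ipad) ∥ m = 0d d6 36 36 ∥ 50.
Inner hash: even-index sum = 147 mod 256 = 147; odd-index sum = 268 mod 256 = 12 → 93 0c.
Outer input = (K'⊕opad) ∥ inner = 67 bc 5c 5c ∥ 93 0c.
Outer hash (tag): even-index sum = 342 mod 256 = 86; odd-index sum = 292 mod 256 = 36 → 56 24.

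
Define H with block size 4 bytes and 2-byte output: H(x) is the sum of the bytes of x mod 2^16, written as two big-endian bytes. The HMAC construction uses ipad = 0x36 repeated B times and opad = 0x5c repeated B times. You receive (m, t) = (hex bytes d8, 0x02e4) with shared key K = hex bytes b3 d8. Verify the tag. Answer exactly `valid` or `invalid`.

valid

Key hex bytes b3 d8 is 2 bytes ≤ B = 4; zero-pad to 4 bytes: K' = b3 d8 00 00.
K' ⊕ ipad = 85 ee 36 36; K' ⊕ opad = ef 84 5c 5c.
Inner hash: sum = 133+238+54+54+216 = 695 → 02 b7.
Outer hash (recomputed tag): sum = 239+132+92+92+2+183 = 740 → 02 e4.
Recomputed tag = 02e4; claimed = 02e4 → match.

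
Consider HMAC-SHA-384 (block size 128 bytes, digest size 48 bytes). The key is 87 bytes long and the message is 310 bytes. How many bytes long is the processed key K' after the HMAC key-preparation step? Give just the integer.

Key is 87 ≤ 128 bytes, zero-padded: |K'| = 128.

128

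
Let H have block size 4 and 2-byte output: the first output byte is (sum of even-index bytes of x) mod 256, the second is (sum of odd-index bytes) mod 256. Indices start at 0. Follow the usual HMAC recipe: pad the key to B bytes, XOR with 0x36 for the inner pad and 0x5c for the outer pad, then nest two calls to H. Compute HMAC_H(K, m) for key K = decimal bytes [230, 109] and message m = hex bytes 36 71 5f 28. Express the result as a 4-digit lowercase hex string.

Key decimal bytes [230, 109] = e6 6d is 2 bytes ≤ B = 4; zero-pad to 4 bytes: K' = e6 6d 00 00.
K' ⊕ ipad = d0 5b 36 36.  K' ⊕ opad = ba 31 5c 5c.
Inner input = (K'⊕ipad) ∥ m = d0 5b 36 36 ∥ 36 71 5f 28.
Inner hash: even-index sum = 411 mod 256 = 155; odd-index sum = 298 mod 256 = 42 → 9b 2a.
Outer input = (K'⊕opad) ∥ inner = ba 31 5c 5c ∥ 9b 2a.
Outer hash (tag): even-index sum = 433 mod 256 = 177; odd-index sum = 183 mod 256 = 183 → b1 b7.

b1b7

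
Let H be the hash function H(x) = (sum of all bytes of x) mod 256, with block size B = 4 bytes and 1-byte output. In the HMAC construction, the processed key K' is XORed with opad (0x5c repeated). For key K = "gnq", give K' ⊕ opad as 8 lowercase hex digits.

3b322d5c

Key "gnq" = 67 6e 71 is 3 bytes ≤ B = 4; zero-pad to 4 bytes: K' = 67 6e 71 00.
XOR each byte with 0x5c: 67⊕5c=3b, 6e⊕5c=32, 71⊕5c=2d, 00⊕5c=5c.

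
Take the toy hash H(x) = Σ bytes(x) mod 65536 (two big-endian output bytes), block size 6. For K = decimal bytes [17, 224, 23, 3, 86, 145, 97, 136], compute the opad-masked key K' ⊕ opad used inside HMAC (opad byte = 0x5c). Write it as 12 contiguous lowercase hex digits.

Key decimal bytes [17, 224, 23, 3, 86, 145, 97, 136] = 11 e0 17 03 56 91 61 88 is 8 bytes > B = 6, so hash it first: H(key) = 02 db, then zero-pad to 6 bytes: K' = 02 db 00 00 00 00.
XOR each byte with 0x5c: 02⊕5c=5e, db⊕5c=87, 00⊕5c=5c, 00⊕5c=5c, 00⊕5c=5c, 00⊕5c=5c.

5e875c5c5c5c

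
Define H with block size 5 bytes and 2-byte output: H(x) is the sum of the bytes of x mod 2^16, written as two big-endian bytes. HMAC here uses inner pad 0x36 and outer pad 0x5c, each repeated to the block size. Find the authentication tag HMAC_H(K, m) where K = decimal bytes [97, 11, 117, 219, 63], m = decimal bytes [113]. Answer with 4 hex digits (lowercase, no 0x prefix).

01e7

Key decimal bytes [97, 11, 117, 219, 63] = 61 0b 75 db 3f is exactly B = 5 bytes: K' = 61 0b 75 db 3f.
K' ⊕ ipad = 57 3d 43 ed 09.  K' ⊕ opad = 3d 57 29 87 63.
Inner input = (K'⊕ipad) ∥ m = 57 3d 43 ed 09 ∥ 71.
Inner hash: sum = 87+61+67+237+9+113 = 574 → 02 3e.
Outer input = (K'⊕opad) ∥ inner = 3d 57 29 87 63 ∥ 02 3e.
Outer hash (tag): sum = 61+87+41+135+99+2+62 = 487 → 01 e7.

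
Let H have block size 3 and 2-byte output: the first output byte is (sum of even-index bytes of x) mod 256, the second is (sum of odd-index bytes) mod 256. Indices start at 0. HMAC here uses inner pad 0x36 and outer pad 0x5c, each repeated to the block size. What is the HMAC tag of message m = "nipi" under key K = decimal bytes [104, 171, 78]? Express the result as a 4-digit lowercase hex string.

c19f

Key decimal bytes [104, 171, 78] = 68 ab 4e is exactly B = 3 bytes: K' = 68 ab 4e.
K' ⊕ ipad = 5e 9d 78.  K' ⊕ opad = 34 f7 12.
Inner input = (K'⊕ipad) ∥ m = 5e 9d 78 ∥ 6e 69 70 69.
Inner hash: even-index sum = 424 mod 256 = 168; odd-index sum = 379 mod 256 = 123 → a8 7b.
Outer input = (K'⊕opad) ∥ inner = 34 f7 12 ∥ a8 7b.
Outer hash (tag): even-index sum = 193 mod 256 = 193; odd-index sum = 415 mod 256 = 159 → c1 9f.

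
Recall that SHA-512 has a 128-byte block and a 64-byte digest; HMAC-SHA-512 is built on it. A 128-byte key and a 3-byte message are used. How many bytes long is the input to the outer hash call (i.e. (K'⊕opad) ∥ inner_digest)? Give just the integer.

192

Key is 128 ≤ 128 bytes, zero-padded: |K'| = 128.
Outer input = (K'⊕opad) ∥ H(inner) → 128 + 64 = 192 bytes.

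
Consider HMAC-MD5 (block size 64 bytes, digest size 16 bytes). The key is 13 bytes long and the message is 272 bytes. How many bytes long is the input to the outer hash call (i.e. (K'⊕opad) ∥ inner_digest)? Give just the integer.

Key is 13 ≤ 64 bytes, zero-padded: |K'| = 64.
Outer input = (K'⊕opad) ∥ H(inner) → 64 + 16 = 80 bytes.

80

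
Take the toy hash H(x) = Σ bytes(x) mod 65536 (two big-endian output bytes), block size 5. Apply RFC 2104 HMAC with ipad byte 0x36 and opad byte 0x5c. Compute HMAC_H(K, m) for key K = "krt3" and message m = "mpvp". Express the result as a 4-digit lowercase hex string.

023b

Key "krt3" = 6b 72 74 33 is 4 bytes ≤ B = 5; zero-pad to 5 bytes: K' = 6b 72 74 33 00.
K' ⊕ ipad = 5d 44 42 05 36.  K' ⊕ opad = 37 2e 28 6f 5c.
Inner input = (K'⊕ipad) ∥ m = 5d 44 42 05 36 ∥ 6d 70 76 70.
Inner hash: sum = 93+68+66+5+54+109+112+118+112 = 737 → 02 e1.
Outer input = (K'⊕opad) ∥ inner = 37 2e 28 6f 5c ∥ 02 e1.
Outer hash (tag): sum = 55+46+40+111+92+2+225 = 571 → 02 3b.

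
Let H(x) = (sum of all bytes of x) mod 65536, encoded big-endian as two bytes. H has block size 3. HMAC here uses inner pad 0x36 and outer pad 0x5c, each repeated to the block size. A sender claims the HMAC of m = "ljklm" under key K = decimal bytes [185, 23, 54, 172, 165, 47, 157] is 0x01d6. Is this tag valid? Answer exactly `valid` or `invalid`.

valid

Key decimal bytes [185, 23, 54, 172, 165, 47, 157] = b9 17 36 ac a5 2f 9d is 7 bytes > B = 3, so hash it first: H(key) = 03 23, then zero-pad to 3 bytes: K' = 03 23 00.
K' ⊕ ipad = 35 15 36; K' ⊕ opad = 5f 7f 5c.
Inner hash: sum = 53+21+54+108+106+107+108+109 = 666 → 02 9a.
Outer hash (recomputed tag): sum = 95+127+92+2+154 = 470 → 01 d6.
Recomputed tag = 01d6; claimed = 01d6 → match.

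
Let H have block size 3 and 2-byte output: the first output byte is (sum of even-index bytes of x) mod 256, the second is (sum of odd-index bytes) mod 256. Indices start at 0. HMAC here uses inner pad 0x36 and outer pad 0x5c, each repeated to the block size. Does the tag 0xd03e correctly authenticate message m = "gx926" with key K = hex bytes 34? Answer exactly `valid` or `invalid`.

valid

Key hex bytes 34 is 1 byte ≤ B = 3; zero-pad to 3 bytes: K' = 34 00 00.
K' ⊕ ipad = 02 36 36; K' ⊕ opad = 68 5c 5c.
Inner hash: even-index sum = 226 mod 256 = 226; odd-index sum = 268 mod 256 = 12 → e2 0c.
Outer hash (recomputed tag): even-index sum = 208 mod 256 = 208; odd-index sum = 318 mod 256 = 62 → d0 3e.
Recomputed tag = d03e; claimed = d03e → match.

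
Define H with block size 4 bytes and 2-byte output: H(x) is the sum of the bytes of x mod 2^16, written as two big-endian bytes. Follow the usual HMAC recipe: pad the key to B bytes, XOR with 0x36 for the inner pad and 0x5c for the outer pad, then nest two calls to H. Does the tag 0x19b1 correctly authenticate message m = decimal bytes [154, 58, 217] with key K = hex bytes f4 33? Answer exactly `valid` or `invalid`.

invalid

Key hex bytes f4 33 is 2 bytes ≤ B = 4; zero-pad to 4 bytes: K' = f4 33 00 00.
K' ⊕ ipad = c2 05 36 36; K' ⊕ opad = a8 6f 5c 5c.
Inner hash: sum = 194+5+54+54+154+58+217 = 736 → 02 e0.
Outer hash (recomputed tag): sum = 168+111+92+92+2+224 = 689 → 02 b1.
Recomputed tag = 02b1; claimed = 19b1 → mismatch.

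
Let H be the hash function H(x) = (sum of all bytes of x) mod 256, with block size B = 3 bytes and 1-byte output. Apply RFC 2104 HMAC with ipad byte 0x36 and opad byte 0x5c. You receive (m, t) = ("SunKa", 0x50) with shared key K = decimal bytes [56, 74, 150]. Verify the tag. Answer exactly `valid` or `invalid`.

valid

Key decimal bytes [56, 74, 150] = 38 4a 96 is exactly B = 3 bytes: K' = 38 4a 96.
K' ⊕ ipad = 0e 7c a0; K' ⊕ opad = 64 16 ca.
Inner hash: sum = 14+124+160+83+117+110+75+97 = 780; mod 256 = 12 → 0c.
Outer hash (recomputed tag): sum = 100+22+202+12 = 336; mod 256 = 80 → 50.
Recomputed tag = 50; claimed = 50 → match.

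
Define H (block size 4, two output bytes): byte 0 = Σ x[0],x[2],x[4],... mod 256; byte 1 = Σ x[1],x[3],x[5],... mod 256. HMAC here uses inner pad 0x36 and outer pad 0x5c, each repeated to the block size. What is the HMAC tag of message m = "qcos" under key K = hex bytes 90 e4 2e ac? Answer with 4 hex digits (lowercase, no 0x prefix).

dcea

Key hex bytes 90 e4 2e ac is exactly B = 4 bytes: K' = 90 e4 2e ac.
K' ⊕ ipad = a6 d2 18 9a.  K' ⊕ opad = cc b8 72 f0.
Inner input = (K'⊕ipad) ∥ m = a6 d2 18 9a ∥ 71 63 6f 73.
Inner hash: even-index sum = 414 mod 256 = 158; odd-index sum = 578 mod 256 = 66 → 9e 42.
Outer input = (K'⊕opad) ∥ inner = cc b8 72 f0 ∥ 9e 42.
Outer hash (tag): even-index sum = 476 mod 256 = 220; odd-index sum = 490 mod 256 = 234 → dc ea.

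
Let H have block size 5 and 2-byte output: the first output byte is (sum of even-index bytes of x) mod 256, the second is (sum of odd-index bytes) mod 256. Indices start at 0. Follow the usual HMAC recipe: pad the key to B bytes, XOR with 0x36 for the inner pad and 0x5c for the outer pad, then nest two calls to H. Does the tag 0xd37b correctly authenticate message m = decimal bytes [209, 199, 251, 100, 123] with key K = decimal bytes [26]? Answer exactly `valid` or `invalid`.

Key decimal bytes [26] = 1a is 1 byte ≤ B = 5; zero-pad to 5 bytes: K' = 1a 00 00 00 00.
K' ⊕ ipad = 2c 36 36 36 36; K' ⊕ opad = 46 5c 5c 5c 5c.
Inner hash: even-index sum = 451 mod 256 = 195; odd-index sum = 691 mod 256 = 179 → c3 b3.
Outer hash (recomputed tag): even-index sum = 433 mod 256 = 177; odd-index sum = 379 mod 256 = 123 → b1 7b.
Recomputed tag = b17b; claimed = d37b → mismatch.

invalid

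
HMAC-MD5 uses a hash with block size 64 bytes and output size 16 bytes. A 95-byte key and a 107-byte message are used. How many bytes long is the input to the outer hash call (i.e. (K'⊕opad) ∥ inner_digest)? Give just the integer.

Key is 95 > 64 bytes, so it is hashed to 16 bytes then zero-padded to 64: |K'| = 64.
Outer input = (K'⊕opad) ∥ H(inner) → 64 + 16 = 80 bytes.

80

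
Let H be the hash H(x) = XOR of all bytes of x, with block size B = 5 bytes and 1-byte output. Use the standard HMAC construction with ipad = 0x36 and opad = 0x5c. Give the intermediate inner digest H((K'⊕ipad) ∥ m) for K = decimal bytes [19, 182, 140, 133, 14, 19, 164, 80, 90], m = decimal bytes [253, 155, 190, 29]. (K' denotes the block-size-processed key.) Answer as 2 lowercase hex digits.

Key decimal bytes [19, 182, 140, 133, 14, 19, 164, 80, 90] = 13 b6 8c 85 0e 13 a4 50 5a is 9 bytes > B = 5, so hash it first: H(key) = 1f, then zero-pad to 5 bytes: K' = 1f 00 00 00 00.
K' ⊕ ipad = 29 36 36 36 36.
Inner input = 29 36 36 36 36 ∥ fd 9b be 1d.
Inner hash: XOR 29⊕36⊕36⊕36⊕36⊕fd⊕9b⊕be⊕1d = ec.

ec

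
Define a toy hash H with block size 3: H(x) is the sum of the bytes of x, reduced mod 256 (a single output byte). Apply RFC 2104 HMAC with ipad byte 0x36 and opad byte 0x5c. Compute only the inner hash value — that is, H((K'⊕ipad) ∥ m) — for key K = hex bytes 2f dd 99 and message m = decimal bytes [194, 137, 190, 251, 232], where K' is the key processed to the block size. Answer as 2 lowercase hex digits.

9f

Key hex bytes 2f dd 99 is exactly B = 3 bytes: K' = 2f dd 99.
K' ⊕ ipad = 19 eb af.
Inner input = 19 eb af ∥ c2 89 be fb e8.
Inner hash: sum = 25+235+175+194+137+190+251+232 = 1439; mod 256 = 159 → 9f.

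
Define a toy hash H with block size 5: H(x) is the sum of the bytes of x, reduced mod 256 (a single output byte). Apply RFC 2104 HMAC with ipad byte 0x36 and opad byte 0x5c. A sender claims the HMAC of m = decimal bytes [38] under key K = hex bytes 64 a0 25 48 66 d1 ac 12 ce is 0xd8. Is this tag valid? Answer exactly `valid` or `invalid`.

Key hex bytes 64 a0 25 48 66 d1 ac 12 ce is 9 bytes > B = 5, so hash it first: H(key) = 34, then zero-pad to 5 bytes: K' = 34 00 00 00 00.
K' ⊕ ipad = 02 36 36 36 36; K' ⊕ opad = 68 5c 5c 5c 5c.
Inner hash: sum = 2+54+54+54+54+38 = 256; mod 256 = 0 → 00.
Outer hash (recomputed tag): sum = 104+92+92+92+92+0 = 472; mod 256 = 216 → d8.
Recomputed tag = d8; claimed = d8 → match.

valid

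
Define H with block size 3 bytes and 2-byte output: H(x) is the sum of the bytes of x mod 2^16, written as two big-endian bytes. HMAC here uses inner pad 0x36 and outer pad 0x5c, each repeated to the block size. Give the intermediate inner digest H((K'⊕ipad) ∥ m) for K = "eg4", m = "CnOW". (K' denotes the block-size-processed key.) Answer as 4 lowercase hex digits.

Key "eg4" = 65 67 34 is exactly B = 3 bytes: K' = 65 67 34.
K' ⊕ ipad = 53 51 02.
Inner input = 53 51 02 ∥ 43 6e 4f 57.
Inner hash: sum = 83+81+2+67+110+79+87 = 509 → 01 fd.

01fd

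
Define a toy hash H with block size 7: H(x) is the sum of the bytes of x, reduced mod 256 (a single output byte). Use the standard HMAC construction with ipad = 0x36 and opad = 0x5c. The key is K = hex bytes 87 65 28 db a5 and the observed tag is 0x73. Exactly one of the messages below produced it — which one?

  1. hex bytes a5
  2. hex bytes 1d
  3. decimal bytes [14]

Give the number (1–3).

Key hex bytes 87 65 28 db a5 is 5 bytes ≤ B = 7; zero-pad to 7 bytes: K' = 87 65 28 db a5 00 00.
K' ⊕ ipad = b1 53 1e ed 93 36 36; K' ⊕ opad = db 39 74 87 f9 5c 5c.
m1: inner = H(b1 53 1e ed 93 36 36 a5) = b3; tag = H(db 39 74 87 f9 5c 5c b3) = 73 ← matches
m2: inner = H(b1 53 1e ed 93 36 36 1d) = 2b; tag = H(db 39 74 87 f9 5c 5c 2b) = eb
m3: inner = H(b1 53 1e ed 93 36 36 0e) = 1c; tag = H(db 39 74 87 f9 5c 5c 1c) = dc

1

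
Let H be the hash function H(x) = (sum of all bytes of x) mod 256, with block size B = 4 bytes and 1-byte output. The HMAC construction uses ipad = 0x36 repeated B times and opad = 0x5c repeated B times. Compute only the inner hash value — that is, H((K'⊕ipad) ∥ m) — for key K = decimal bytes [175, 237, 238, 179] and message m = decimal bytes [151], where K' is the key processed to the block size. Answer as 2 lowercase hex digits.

Key decimal bytes [175, 237, 238, 179] = af ed ee b3 is exactly B = 4 bytes: K' = af ed ee b3.
K' ⊕ ipad = 99 db d8 85.
Inner input = 99 db d8 85 ∥ 97.
Inner hash: sum = 153+219+216+133+151 = 872; mod 256 = 104 → 68.

68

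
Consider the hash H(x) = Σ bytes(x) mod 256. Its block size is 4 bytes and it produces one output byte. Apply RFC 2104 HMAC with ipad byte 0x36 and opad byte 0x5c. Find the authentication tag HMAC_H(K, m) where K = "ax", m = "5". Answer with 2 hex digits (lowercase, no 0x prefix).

5f

Key "ax" = 61 78 is 2 bytes ≤ B = 4; zero-pad to 4 bytes: K' = 61 78 00 00.
K' ⊕ ipad = 57 4e 36 36.  K' ⊕ opad = 3d 24 5c 5c.
Inner input = (K'⊕ipad) ∥ m = 57 4e 36 36 ∥ 35.
Inner hash: sum = 87+78+54+54+53 = 326; mod 256 = 70 → 46.
Outer input = (K'⊕opad) ∥ inner = 3d 24 5c 5c ∥ 46.
Outer hash (tag): sum = 61+36+92+92+70 = 351; mod 256 = 95 → 5f.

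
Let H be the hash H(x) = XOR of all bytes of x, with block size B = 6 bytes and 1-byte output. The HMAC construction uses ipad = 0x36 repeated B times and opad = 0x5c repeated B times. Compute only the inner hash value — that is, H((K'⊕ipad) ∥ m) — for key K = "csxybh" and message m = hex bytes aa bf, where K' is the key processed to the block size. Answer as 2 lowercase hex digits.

Key "csxybh" = 63 73 78 79 62 68 is exactly B = 6 bytes: K' = 63 73 78 79 62 68.
K' ⊕ ipad = 55 45 4e 4f 54 5e.
Inner input = 55 45 4e 4f 54 5e ∥ aa bf.
Inner hash: XOR 55⊕45⊕4e⊕4f⊕54⊕5e⊕aa⊕bf = 0e.

0e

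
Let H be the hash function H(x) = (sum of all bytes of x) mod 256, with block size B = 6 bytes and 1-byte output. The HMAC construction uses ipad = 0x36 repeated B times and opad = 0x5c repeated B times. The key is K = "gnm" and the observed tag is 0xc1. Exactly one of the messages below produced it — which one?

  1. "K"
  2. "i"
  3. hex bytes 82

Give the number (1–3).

Key "gnm" = 67 6e 6d is 3 bytes ≤ B = 6; zero-pad to 6 bytes: K' = 67 6e 6d 00 00 00.
K' ⊕ ipad = 51 58 5b 36 36 36; K' ⊕ opad = 3b 32 31 5c 5c 5c.
m1: inner = H(51 58 5b 36 36 36 4b) = f1; tag = H(3b 32 31 5c 5c 5c f1) = a3
m2: inner = H(51 58 5b 36 36 36 69) = 0f; tag = H(3b 32 31 5c 5c 5c 0f) = c1 ← matches
m3: inner = H(51 58 5b 36 36 36 82) = 28; tag = H(3b 32 31 5c 5c 5c 28) = da

2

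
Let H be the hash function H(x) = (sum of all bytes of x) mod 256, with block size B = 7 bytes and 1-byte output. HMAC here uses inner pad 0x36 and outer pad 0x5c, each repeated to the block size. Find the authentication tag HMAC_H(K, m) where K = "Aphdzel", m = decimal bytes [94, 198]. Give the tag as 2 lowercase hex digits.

ce

Key "Aphdzel" = 41 70 68 64 7a 65 6c is exactly B = 7 bytes: K' = 41 70 68 64 7a 65 6c.
K' ⊕ ipad = 77 46 5e 52 4c 53 5a.  K' ⊕ opad = 1d 2c 34 38 26 39 30.
Inner input = (K'⊕ipad) ∥ m = 77 46 5e 52 4c 53 5a ∥ 5e c6.
Inner hash: sum = 119+70+94+82+76+83+90+94+198 = 906; mod 256 = 138 → 8a.
Outer input = (K'⊕opad) ∥ inner = 1d 2c 34 38 26 39 30 ∥ 8a.
Outer hash (tag): sum = 29+44+52+56+38+57+48+138 = 462; mod 256 = 206 → ce.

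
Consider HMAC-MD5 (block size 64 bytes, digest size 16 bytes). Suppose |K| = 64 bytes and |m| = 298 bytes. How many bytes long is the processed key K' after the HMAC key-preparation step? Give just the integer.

64

Key is 64 ≤ 64 bytes, zero-padded: |K'| = 64.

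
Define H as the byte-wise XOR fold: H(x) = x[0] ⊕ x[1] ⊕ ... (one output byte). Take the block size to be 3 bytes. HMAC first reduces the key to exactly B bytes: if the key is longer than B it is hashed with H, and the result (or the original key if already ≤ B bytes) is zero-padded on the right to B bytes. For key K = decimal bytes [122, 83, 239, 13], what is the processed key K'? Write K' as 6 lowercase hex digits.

|K| = 4 > B = 3, so first hash the key.
H(K): XOR 7a⊕53⊕ef⊕0d = cb.
Zero-pad H(K) = cb to 3 bytes: K' = cb 00 00.

cb0000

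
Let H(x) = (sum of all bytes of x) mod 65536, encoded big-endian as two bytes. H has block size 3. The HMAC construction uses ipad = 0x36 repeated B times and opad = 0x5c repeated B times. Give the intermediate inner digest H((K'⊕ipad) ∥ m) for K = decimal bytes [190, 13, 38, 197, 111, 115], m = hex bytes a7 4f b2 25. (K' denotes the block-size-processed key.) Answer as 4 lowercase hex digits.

Key decimal bytes [190, 13, 38, 197, 111, 115] = be 0d 26 c5 6f 73 is 6 bytes > B = 3, so hash it first: H(key) = 02 98, then zero-pad to 3 bytes: K' = 02 98 00.
K' ⊕ ipad = 34 ae 36.
Inner input = 34 ae 36 ∥ a7 4f b2 25.
Inner hash: sum = 52+174+54+167+79+178+37 = 741 → 02 e5.

02e5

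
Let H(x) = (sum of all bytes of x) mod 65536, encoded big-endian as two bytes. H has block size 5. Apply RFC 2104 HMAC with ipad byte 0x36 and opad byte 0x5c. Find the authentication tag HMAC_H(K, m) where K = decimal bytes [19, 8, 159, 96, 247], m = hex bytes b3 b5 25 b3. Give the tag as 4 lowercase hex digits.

Key decimal bytes [19, 8, 159, 96, 247] = 13 08 9f 60 f7 is exactly B = 5 bytes: K' = 13 08 9f 60 f7.
K' ⊕ ipad = 25 3e a9 56 c1.  K' ⊕ opad = 4f 54 c3 3c ab.
Inner input = (K'⊕ipad) ∥ m = 25 3e a9 56 c1 ∥ b3 b5 25 b3.
Inner hash: sum = 37+62+169+86+193+179+181+37+179 = 1123 → 04 63.
Outer input = (K'⊕opad) ∥ inner = 4f 54 c3 3c ab ∥ 04 63.
Outer hash (tag): sum = 79+84+195+60+171+4+99 = 692 → 02 b4.

02b4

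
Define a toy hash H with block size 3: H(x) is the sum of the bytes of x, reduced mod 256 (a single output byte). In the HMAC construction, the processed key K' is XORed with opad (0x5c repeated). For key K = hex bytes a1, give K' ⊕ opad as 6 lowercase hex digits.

fd5c5c

Key hex bytes a1 is 1 byte ≤ B = 3; zero-pad to 3 bytes: K' = a1 00 00.
XOR each byte with 0x5c: a1⊕5c=fd, 00⊕5c=5c, 00⊕5c=5c.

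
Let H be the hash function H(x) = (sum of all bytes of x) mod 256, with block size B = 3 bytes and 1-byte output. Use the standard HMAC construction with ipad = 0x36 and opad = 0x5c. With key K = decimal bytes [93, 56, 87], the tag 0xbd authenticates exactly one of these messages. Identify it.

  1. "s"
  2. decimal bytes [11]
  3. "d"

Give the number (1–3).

Key decimal bytes [93, 56, 87] = 5d 38 57 is exactly B = 3 bytes: K' = 5d 38 57.
K' ⊕ ipad = 6b 0e 61; K' ⊕ opad = 01 64 0b.
m1: inner = H(6b 0e 61 73) = 4d; tag = H(01 64 0b 4d) = bd ← matches
m2: inner = H(6b 0e 61 0b) = e5; tag = H(01 64 0b e5) = 55
m3: inner = H(6b 0e 61 64) = 3e; tag = H(01 64 0b 3e) = ae

1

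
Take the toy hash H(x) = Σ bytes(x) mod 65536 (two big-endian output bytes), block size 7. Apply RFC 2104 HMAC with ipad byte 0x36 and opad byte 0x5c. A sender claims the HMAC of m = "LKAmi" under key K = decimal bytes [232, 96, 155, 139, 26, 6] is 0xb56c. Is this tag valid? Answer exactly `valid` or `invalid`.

Key decimal bytes [232, 96, 155, 139, 26, 6] = e8 60 9b 8b 1a 06 is 6 bytes ≤ B = 7; zero-pad to 7 bytes: K' = e8 60 9b 8b 1a 06 00.
K' ⊕ ipad = de 56 ad bd 2c 30 36; K' ⊕ opad = b4 3c c7 d7 46 5a 5c.
Inner hash: sum = 222+86+173+189+44+48+54+76+75+65+109+105 = 1246 → 04 de.
Outer hash (recomputed tag): sum = 180+60+199+215+70+90+92+4+222 = 1132 → 04 6c.
Recomputed tag = 046c; claimed = b56c → mismatch.

invalid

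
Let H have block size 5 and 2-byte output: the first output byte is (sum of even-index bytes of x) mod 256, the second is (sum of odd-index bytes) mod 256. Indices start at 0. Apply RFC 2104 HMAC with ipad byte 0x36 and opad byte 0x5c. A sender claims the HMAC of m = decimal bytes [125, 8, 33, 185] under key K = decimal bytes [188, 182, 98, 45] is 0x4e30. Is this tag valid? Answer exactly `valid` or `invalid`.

invalid

Key decimal bytes [188, 182, 98, 45] = bc b6 62 2d is 4 bytes ≤ B = 5; zero-pad to 5 bytes: K' = bc b6 62 2d 00.
K' ⊕ ipad = 8a 80 54 1b 36; K' ⊕ opad = e0 ea 3e 71 5c.
Inner hash: even-index sum = 469 mod 256 = 213; odd-index sum = 313 mod 256 = 57 → d5 39.
Outer hash (recomputed tag): even-index sum = 435 mod 256 = 179; odd-index sum = 560 mod 256 = 48 → b3 30.
Recomputed tag = b330; claimed = 4e30 → mismatch.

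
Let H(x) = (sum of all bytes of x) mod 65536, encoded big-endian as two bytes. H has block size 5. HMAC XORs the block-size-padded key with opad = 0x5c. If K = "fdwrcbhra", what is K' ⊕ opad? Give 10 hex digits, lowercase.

Key "fdwrcbhra" = 66 64 77 72 63 62 68 72 61 is 9 bytes > B = 5, so hash it first: H(key) = 03 b3, then zero-pad to 5 bytes: K' = 03 b3 00 00 00.
XOR each byte with 0x5c: 03⊕5c=5f, b3⊕5c=ef, 00⊕5c=5c, 00⊕5c=5c, 00⊕5c=5c.

5fef5c5c5c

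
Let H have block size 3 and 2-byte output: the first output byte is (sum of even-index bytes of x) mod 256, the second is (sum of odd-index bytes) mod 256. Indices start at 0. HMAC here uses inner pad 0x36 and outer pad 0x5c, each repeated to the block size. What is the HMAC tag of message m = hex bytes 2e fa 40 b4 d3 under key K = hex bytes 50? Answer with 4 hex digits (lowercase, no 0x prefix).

Key hex bytes 50 is 1 byte ≤ B = 3; zero-pad to 3 bytes: K' = 50 00 00.
K' ⊕ ipad = 66 36 36.  K' ⊕ opad = 0c 5c 5c.
Inner input = (K'⊕ipad) ∥ m = 66 36 36 ∥ 2e fa 40 b4 d3.
Inner hash: even-index sum = 586 mod 256 = 74; odd-index sum = 375 mod 256 = 119 → 4a 77.
Outer input = (K'⊕opad) ∥ inner = 0c 5c 5c ∥ 4a 77.
Outer hash (tag): even-index sum = 223 mod 256 = 223; odd-index sum = 166 mod 256 = 166 → df a6.

dfa6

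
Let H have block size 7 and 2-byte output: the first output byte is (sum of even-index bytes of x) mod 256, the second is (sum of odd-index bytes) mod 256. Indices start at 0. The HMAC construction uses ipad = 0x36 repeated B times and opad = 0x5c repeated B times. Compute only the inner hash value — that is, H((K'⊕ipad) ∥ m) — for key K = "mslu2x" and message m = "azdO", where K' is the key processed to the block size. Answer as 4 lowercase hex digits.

Key "mslu2x" = 6d 73 6c 75 32 78 is 6 bytes ≤ B = 7; zero-pad to 7 bytes: K' = 6d 73 6c 75 32 78 00.
K' ⊕ ipad = 5b 45 5a 43 04 4e 36.
Inner input = 5b 45 5a 43 04 4e 36 ∥ 61 7a 64 4f.
Inner hash: even-index sum = 440 mod 256 = 184; odd-index sum = 411 mod 256 = 155 → b8 9b.

b89b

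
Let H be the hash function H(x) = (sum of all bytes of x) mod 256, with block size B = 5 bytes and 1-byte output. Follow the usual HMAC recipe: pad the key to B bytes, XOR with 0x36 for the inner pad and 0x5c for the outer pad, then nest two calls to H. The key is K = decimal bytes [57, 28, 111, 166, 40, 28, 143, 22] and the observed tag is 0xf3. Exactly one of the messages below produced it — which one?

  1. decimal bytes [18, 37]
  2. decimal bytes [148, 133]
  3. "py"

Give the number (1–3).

1

Key decimal bytes [57, 28, 111, 166, 40, 28, 143, 22] = 39 1c 6f a6 28 1c 8f 16 is 8 bytes > B = 5, so hash it first: H(key) = 53, then zero-pad to 5 bytes: K' = 53 00 00 00 00.
K' ⊕ ipad = 65 36 36 36 36; K' ⊕ opad = 0f 5c 5c 5c 5c.
m1: inner = H(65 36 36 36 36 12 25) = 74; tag = H(0f 5c 5c 5c 5c 74) = f3 ← matches
m2: inner = H(65 36 36 36 36 94 85) = 56; tag = H(0f 5c 5c 5c 5c 56) = d5
m3: inner = H(65 36 36 36 36 70 79) = 26; tag = H(0f 5c 5c 5c 5c 26) = a5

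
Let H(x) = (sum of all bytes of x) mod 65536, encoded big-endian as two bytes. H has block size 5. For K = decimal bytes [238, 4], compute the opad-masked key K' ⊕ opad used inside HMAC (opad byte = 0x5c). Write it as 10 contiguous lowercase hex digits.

b2585c5c5c

Key decimal bytes [238, 4] = ee 04 is 2 bytes ≤ B = 5; zero-pad to 5 bytes: K' = ee 04 00 00 00.
XOR each byte with 0x5c: ee⊕5c=b2, 04⊕5c=58, 00⊕5c=5c, 00⊕5c=5c, 00⊕5c=5c.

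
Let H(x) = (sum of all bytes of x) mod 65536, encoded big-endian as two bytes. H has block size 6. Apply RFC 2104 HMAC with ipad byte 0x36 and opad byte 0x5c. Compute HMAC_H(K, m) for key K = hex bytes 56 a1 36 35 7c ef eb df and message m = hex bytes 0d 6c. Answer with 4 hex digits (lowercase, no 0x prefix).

Key hex bytes 56 a1 36 35 7c ef eb df is 8 bytes > B = 6, so hash it first: H(key) = 04 97, then zero-pad to 6 bytes: K' = 04 97 00 00 00 00.
K' ⊕ ipad = 32 a1 36 36 36 36.  K' ⊕ opad = 58 cb 5c 5c 5c 5c.
Inner input = (K'⊕ipad) ∥ m = 32 a1 36 36 36 36 ∥ 0d 6c.
Inner hash: sum = 50+161+54+54+54+54+13+108 = 548 → 02 24.
Outer input = (K'⊕opad) ∥ inner = 58 cb 5c 5c 5c 5c ∥ 02 24.
Outer hash (tag): sum = 88+203+92+92+92+92+2+36 = 697 → 02 b9.

02b9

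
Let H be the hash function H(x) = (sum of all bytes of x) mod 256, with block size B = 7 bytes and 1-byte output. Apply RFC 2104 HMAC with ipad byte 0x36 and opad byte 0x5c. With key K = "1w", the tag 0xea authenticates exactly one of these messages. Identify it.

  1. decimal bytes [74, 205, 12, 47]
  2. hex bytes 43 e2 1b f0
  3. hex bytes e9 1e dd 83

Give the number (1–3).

2

Key "1w" = 31 77 is 2 bytes ≤ B = 7; zero-pad to 7 bytes: K' = 31 77 00 00 00 00 00.
K' ⊕ ipad = 07 41 36 36 36 36 36; K' ⊕ opad = 6d 2b 5c 5c 5c 5c 5c.
m1: inner = H(07 41 36 36 36 36 36 4a cd 0c 2f) = a8; tag = H(6d 2b 5c 5c 5c 5c 5c a8) = 0c
m2: inner = H(07 41 36 36 36 36 36 43 e2 1b f0) = 86; tag = H(6d 2b 5c 5c 5c 5c 5c 86) = ea ← matches
m3: inner = H(07 41 36 36 36 36 36 e9 1e dd 83) = bd; tag = H(6d 2b 5c 5c 5c 5c 5c bd) = 21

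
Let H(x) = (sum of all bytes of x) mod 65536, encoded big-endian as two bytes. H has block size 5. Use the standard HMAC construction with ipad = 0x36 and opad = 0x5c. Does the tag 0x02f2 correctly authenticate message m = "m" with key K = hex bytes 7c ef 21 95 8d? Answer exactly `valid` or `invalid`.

Key hex bytes 7c ef 21 95 8d is exactly B = 5 bytes: K' = 7c ef 21 95 8d.
K' ⊕ ipad = 4a d9 17 a3 bb; K' ⊕ opad = 20 b3 7d c9 d1.
Inner hash: sum = 74+217+23+163+187+109 = 773 → 03 05.
Outer hash (recomputed tag): sum = 32+179+125+201+209+3+5 = 754 → 02 f2.
Recomputed tag = 02f2; claimed = 02f2 → match.

valid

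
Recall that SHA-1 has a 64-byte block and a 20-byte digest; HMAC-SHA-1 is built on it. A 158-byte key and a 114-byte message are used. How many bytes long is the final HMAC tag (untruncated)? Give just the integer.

20

The tag is one SHA-1 digest: 20 bytes.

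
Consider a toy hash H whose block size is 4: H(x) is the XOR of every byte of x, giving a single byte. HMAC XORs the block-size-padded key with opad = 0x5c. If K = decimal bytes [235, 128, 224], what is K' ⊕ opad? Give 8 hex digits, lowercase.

b7dcbc5c

Key decimal bytes [235, 128, 224] = eb 80 e0 is 3 bytes ≤ B = 4; zero-pad to 4 bytes: K' = eb 80 e0 00.
XOR each byte with 0x5c: eb⊕5c=b7, 80⊕5c=dc, e0⊕5c=bc, 00⊕5c=5c.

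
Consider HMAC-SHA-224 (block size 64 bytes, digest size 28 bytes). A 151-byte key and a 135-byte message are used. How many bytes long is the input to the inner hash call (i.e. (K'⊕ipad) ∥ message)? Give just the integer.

Key is 151 > 64 bytes, so it is hashed to 28 bytes then zero-padded to 64: |K'| = 64.
Inner input = (K'⊕ipad) ∥ m → 64 + 135 = 199 bytes.

199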